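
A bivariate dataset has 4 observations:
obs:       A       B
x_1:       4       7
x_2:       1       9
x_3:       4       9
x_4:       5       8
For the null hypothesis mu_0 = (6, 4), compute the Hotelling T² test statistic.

Step 1 — sample mean vector:
  mean(A) = (4 + 1 + 4 + 5) / 4 = 14/4 = 3.5
  mean(B) = (7 + 9 + 9 + 8) / 4 = 33/4 = 8.25
  x̄ = (3.5, 8.25),  deviation x̄ - mu_0 = (3.5, 8.25) - (6, 4) = (-2.5, 4.25).

Step 2 — sample covariance matrix, S[i,j] = (1/(n-1)) · Σ_k (x_{k,i} - mean_i) · (x_{k,j} - mean_j), divisor n-1 = 3:
  S[A,A] = ((0.5)·(0.5) + (-2.5)·(-2.5) + (0.5)·(0.5) + (1.5)·(1.5)) / 3 = 9/3 = 3
  S[A,B] = ((0.5)·(-1.25) + (-2.5)·(0.75) + (0.5)·(0.75) + (1.5)·(-0.25)) / 3 = -2.5/3 = -0.8333
  S[B,B] = ((-1.25)·(-1.25) + (0.75)·(0.75) + (0.75)·(0.75) + (-0.25)·(-0.25)) / 3 = 2.75/3 = 0.9167
  S = [[3, -0.8333],
 [-0.8333, 0.9167]].

Step 3 — invert S. det(S) = 3·0.9167 - (-0.8333)² = 2.0556.
  S^{-1} = (1/det) · [[d, -b], [-b, a]] = [[0.4459, 0.4054],
 [0.4054, 1.4595]].

Step 4 — quadratic form (x̄ - mu_0)^T · S^{-1} · (x̄ - mu_0):
  S^{-1} · (x̄ - mu_0) = (0.6081, 5.1892),
  (x̄ - mu_0)^T · [...] = (-2.5)·(0.6081) + (4.25)·(5.1892) = 20.5338.

Step 5 — scale by n: T² = 4 · 20.5338 = 82.1351.

T² ≈ 82.1351


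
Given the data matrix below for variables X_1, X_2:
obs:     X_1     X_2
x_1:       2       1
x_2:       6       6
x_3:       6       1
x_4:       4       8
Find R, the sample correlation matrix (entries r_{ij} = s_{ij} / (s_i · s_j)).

Step 1 — column means:
  mean(X_1) = (2 + 6 + 6 + 4) / 4 = 18/4 = 4.5
  mean(X_2) = (1 + 6 + 1 + 8) / 4 = 16/4 = 4

Step 2 — sample variances and covariances s[i,j] = (1/(n-1)) · Σ_k (x_{k,i} - mean_i) · (x_{k,j} - mean_j), with n-1 = 3:
  s[X_1,X_1] = ((-2.5)·(-2.5) + (1.5)·(1.5) + (1.5)·(1.5) + (-0.5)·(-0.5)) / 3 = 11/3 = 3.6667
  s[X_1,X_2] = ((-2.5)·(-3) + (1.5)·(2) + (1.5)·(-3) + (-0.5)·(4)) / 3 = 4/3 = 1.3333
  s[X_2,X_2] = ((-3)·(-3) + (2)·(2) + (-3)·(-3) + (4)·(4)) / 3 = 38/3 = 12.6667
  Sample standard deviations s_i = √(s[i,i]):
  s(X_1) = √(3.6667) = 1.9149
  s(X_2) = √(12.6667) = 3.559

Step 3 — r_{ij} = s_{ij} / (s_i · s_j):
  r[X_1,X_1] = 1 (diagonal).
  r[X_1,X_2] = 1.3333 / (1.9149 · 3.559) = 1.3333 / 6.815 = 0.1956
  r[X_2,X_2] = 1 (diagonal).

R is symmetric with unit diagonal. Assembling:

R = [[1, 0.1956],
 [0.1956, 1]]


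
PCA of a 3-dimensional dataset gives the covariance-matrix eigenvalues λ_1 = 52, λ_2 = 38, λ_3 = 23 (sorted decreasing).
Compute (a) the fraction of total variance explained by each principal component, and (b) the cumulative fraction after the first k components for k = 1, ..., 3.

Step 1 — total variance = trace(Sigma) = Σ λ_i = 52 + 38 + 23 = 113.

Step 2 — fraction explained by component i = λ_i / Σ λ:
  PC1: 52/113 = 0.4602
  PC2: 38/113 = 0.3363
  PC3: 23/113 = 0.2035

Step 3 — cumulative fraction after k components = (λ_1 + ... + λ_k) / Σ λ:
  k = 1: 52/113 = 0.4602
  k = 2: (52 + 38)/113 = 90/113 = 0.7965
  k = 3: (52 + 38 + 23)/113 = 113/113 = 1

Summary (fraction, with percent):

explained: PC1 0.4602 (46.02%), PC2 0.3363 (33.63%), PC3 0.2035 (20.35%);  cumulative: 0.4602, 0.7965, 1


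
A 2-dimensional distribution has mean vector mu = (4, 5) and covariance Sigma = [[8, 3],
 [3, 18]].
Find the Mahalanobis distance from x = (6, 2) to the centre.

Step 1 — centre the observation: (x - mu) = (2, -3).

Step 2 — invert Sigma. det(Sigma) = 8·18 - (3)² = 135.
  Sigma^{-1} = (1/det) · [[d, -b], [-b, a]] = [[0.1333, -0.0222],
 [-0.0222, 0.0593]].

Step 3 — form the quadratic (x - mu)^T · Sigma^{-1} · (x - mu):
  Sigma^{-1} · (x - mu) = (0.3333, -0.2222).
  (x - mu)^T · [Sigma^{-1} · (x - mu)] = (2)·(0.3333) + (-3)·(-0.2222) = 1.3333.

Step 4 — take square root: d = √(1.3333) ≈ 1.1547.

d(x, mu) = √(1.3333) ≈ 1.1547


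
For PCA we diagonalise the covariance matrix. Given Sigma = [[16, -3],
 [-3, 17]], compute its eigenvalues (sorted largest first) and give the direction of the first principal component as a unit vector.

Step 1 — characteristic polynomial of 2×2 Sigma:
  det(Sigma - λI) = λ² - trace · λ + det = 0.
  trace = 16 + 17 = 33, det = 16·17 - (-3)² = 263.
Step 2 — discriminant:
  Δ = trace² - 4·det = 1089 - 1052 = 37.
Step 3 — eigenvalues:
  λ = (trace ± √Δ)/2 = (33 ± 6.0828)/2,
  λ_1 = 19.5414,  λ_2 = 13.4586.

Step 4 — unit eigenvector for λ_1: solve (Sigma - λ_1 I)v = 0. First row:
  (16 - 19.5414)·v_x + (-3)·v_y = 0, i.e. (-3.5414)·v_x + (-3)·v_y = 0,
  so v ∝ (b, λ_1 - a) = (-3, 3.5414); multiply by -1 so the first entry is positive: u = (3, -3.5414).
  ||u|| = √((3)² + (-3.5414)²) = √(21.5414) ≈ 4.6413,
  v_1 = u/||u|| ≈ (0.6464, -0.763) (||v_1|| = 1).

λ_1 = 19.5414,  λ_2 = 13.4586;  v_1 ≈ (0.6464, -0.763)


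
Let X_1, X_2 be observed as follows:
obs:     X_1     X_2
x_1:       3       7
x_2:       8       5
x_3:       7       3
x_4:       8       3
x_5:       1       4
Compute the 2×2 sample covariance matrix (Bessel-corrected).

Step 1 — column means:
  mean(X_1) = (3 + 8 + 7 + 8 + 1) / 5 = 27/5 = 5.4
  mean(X_2) = (7 + 5 + 3 + 3 + 4) / 5 = 22/5 = 4.4

Step 2 — sample covariance S[i,j] = (1/(n-1)) · Σ_k (x_{k,i} - mean_i) · (x_{k,j} - mean_j), with n-1 = 4.
  S[X_1,X_1] = ((-2.4)·(-2.4) + (2.6)·(2.6) + (1.6)·(1.6) + (2.6)·(2.6) + (-4.4)·(-4.4)) / 4 = 41.2/4 = 10.3
  S[X_1,X_2] = ((-2.4)·(2.6) + (2.6)·(0.6) + (1.6)·(-1.4) + (2.6)·(-1.4) + (-4.4)·(-0.4)) / 4 = -8.8/4 = -2.2
  S[X_2,X_2] = ((2.6)·(2.6) + (0.6)·(0.6) + (-1.4)·(-1.4) + (-1.4)·(-1.4) + (-0.4)·(-0.4)) / 4 = 11.2/4 = 2.8

S is symmetric (S[j,i] = S[i,j]). Assembling:

S = [[10.3, -2.2],
 [-2.2, 2.8]]


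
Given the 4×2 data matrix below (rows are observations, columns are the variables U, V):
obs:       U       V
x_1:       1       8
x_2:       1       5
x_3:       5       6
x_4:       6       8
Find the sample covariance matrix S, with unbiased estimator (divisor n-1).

Step 1 — column means:
  mean(U) = (1 + 1 + 5 + 6) / 4 = 13/4 = 3.25
  mean(V) = (8 + 5 + 6 + 8) / 4 = 27/4 = 6.75

Step 2 — sample covariance S[i,j] = (1/(n-1)) · Σ_k (x_{k,i} - mean_i) · (x_{k,j} - mean_j), with n-1 = 3.
  S[U,U] = ((-2.25)·(-2.25) + (-2.25)·(-2.25) + (1.75)·(1.75) + (2.75)·(2.75)) / 3 = 20.75/3 = 6.9167
  S[U,V] = ((-2.25)·(1.25) + (-2.25)·(-1.75) + (1.75)·(-0.75) + (2.75)·(1.25)) / 3 = 3.25/3 = 1.0833
  S[V,V] = ((1.25)·(1.25) + (-1.75)·(-1.75) + (-0.75)·(-0.75) + (1.25)·(1.25)) / 3 = 6.75/3 = 2.25

S is symmetric (S[j,i] = S[i,j]). Assembling:

S = [[6.9167, 1.0833],
 [1.0833, 2.25]]


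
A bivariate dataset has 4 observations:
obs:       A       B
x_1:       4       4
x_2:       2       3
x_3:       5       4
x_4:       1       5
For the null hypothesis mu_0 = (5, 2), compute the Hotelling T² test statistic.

Step 1 — sample mean vector:
  mean(A) = (4 + 2 + 5 + 1) / 4 = 12/4 = 3
  mean(B) = (4 + 3 + 4 + 5) / 4 = 16/4 = 4
  x̄ = (3, 4),  deviation x̄ - mu_0 = (3, 4) - (5, 2) = (-2, 2).

Step 2 — sample covariance matrix, S[i,j] = (1/(n-1)) · Σ_k (x_{k,i} - mean_i) · (x_{k,j} - mean_j), divisor n-1 = 3:
  S[A,A] = ((1)·(1) + (-1)·(-1) + (2)·(2) + (-2)·(-2)) / 3 = 10/3 = 3.3333
  S[A,B] = ((1)·(0) + (-1)·(-1) + (2)·(0) + (-2)·(1)) / 3 = -1/3 = -0.3333
  S[B,B] = ((0)·(0) + (-1)·(-1) + (0)·(0) + (1)·(1)) / 3 = 2/3 = 0.6667
  S = [[3.3333, -0.3333],
 [-0.3333, 0.6667]].

Step 3 — invert S. det(S) = 3.3333·0.6667 - (-0.3333)² = 2.1111.
  S^{-1} = (1/det) · [[d, -b], [-b, a]] = [[0.3158, 0.1579],
 [0.1579, 1.5789]].

Step 4 — quadratic form (x̄ - mu_0)^T · S^{-1} · (x̄ - mu_0):
  S^{-1} · (x̄ - mu_0) = (-0.3158, 2.8421),
  (x̄ - mu_0)^T · [...] = (-2)·(-0.3158) + (2)·(2.8421) = 6.3158.

Step 5 — scale by n: T² = 4 · 6.3158 = 25.2632.

T² ≈ 25.2632


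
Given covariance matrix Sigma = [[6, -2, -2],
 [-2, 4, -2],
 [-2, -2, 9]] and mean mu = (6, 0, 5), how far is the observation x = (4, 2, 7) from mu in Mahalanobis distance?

Step 1 — centre the observation: (x - mu) = (-2, 2, 2).

Step 2 — invert Sigma (cofactor / det for 3×3, or solve directly):
  Sigma^{-1} = [[0.2581, 0.1774, 0.0968],
 [0.1774, 0.4032, 0.129],
 [0.0968, 0.129, 0.1613]].

Step 3 — form the quadratic (x - mu)^T · Sigma^{-1} · (x - mu):
  Sigma^{-1} · (x - mu) = (0.0323, 0.7097, 0.3871).
  (x - mu)^T · [Sigma^{-1} · (x - mu)] = (-2)·(0.0323) + (2)·(0.7097) + (2)·(0.3871) = 2.129.

Step 4 — take square root: d = √(2.129) ≈ 1.4591.

d(x, mu) = √(2.129) ≈ 1.4591


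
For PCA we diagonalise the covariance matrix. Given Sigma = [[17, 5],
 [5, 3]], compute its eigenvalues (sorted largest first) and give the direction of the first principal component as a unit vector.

Step 1 — characteristic polynomial of 2×2 Sigma:
  det(Sigma - λI) = λ² - trace · λ + det = 0.
  trace = 17 + 3 = 20, det = 17·3 - (5)² = 26.
Step 2 — discriminant:
  Δ = trace² - 4·det = 400 - 104 = 296.
Step 3 — eigenvalues:
  λ = (trace ± √Δ)/2 = (20 ± 17.2047)/2,
  λ_1 = 18.6023,  λ_2 = 1.3977.

Step 4 — unit eigenvector for λ_1: solve (Sigma - λ_1 I)v = 0. First row:
  (17 - 18.6023)·v_x + (5)·v_y = 0, i.e. (-1.6023)·v_x + (5)·v_y = 0,
  so v ∝ (b, λ_1 - a) = (5, 1.6023) = u.
  ||u|| = √((5)² + (1.6023)²) = √(27.5674) ≈ 5.2505,
  v_1 = u/||u|| ≈ (0.9523, 0.3052) (||v_1|| = 1).

λ_1 = 18.6023,  λ_2 = 1.3977;  v_1 ≈ (0.9523, 0.3052)


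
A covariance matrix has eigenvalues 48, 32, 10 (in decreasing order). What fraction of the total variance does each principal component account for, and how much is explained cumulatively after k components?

Step 1 — total variance = trace(Sigma) = Σ λ_i = 48 + 32 + 10 = 90.

Step 2 — fraction explained by component i = λ_i / Σ λ:
  PC1: 48/90 = 0.5333
  PC2: 32/90 = 0.3556
  PC3: 10/90 = 0.1111

Step 3 — cumulative fraction after k components = (λ_1 + ... + λ_k) / Σ λ:
  k = 1: 48/90 = 0.5333
  k = 2: (48 + 32)/90 = 80/90 = 0.8889
  k = 3: (48 + 32 + 10)/90 = 90/90 = 1

Summary (fraction, with percent):

explained: PC1 0.5333 (53.33%), PC2 0.3556 (35.56%), PC3 0.1111 (11.11%);  cumulative: 0.5333, 0.8889, 1


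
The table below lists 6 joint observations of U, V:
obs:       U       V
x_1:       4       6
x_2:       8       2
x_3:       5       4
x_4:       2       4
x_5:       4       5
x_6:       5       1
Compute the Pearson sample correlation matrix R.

Step 1 — column means:
  mean(U) = (4 + 8 + 5 + 2 + 4 + 5) / 6 = 28/6 = 4.6667
  mean(V) = (6 + 2 + 4 + 4 + 5 + 1) / 6 = 22/6 = 3.6667

Step 2 — sample variances and covariances s[i,j] = (1/(n-1)) · Σ_k (x_{k,i} - mean_i) · (x_{k,j} - mean_j), with n-1 = 5:
  s[U,U] = ((-0.6667)·(-0.6667) + (3.3333)·(3.3333) + (0.3333)·(0.3333) + (-2.6667)·(-2.6667) + (-0.6667)·(-0.6667) + (0.3333)·(0.3333)) / 5 = 19.3333/5 = 3.8667
  s[U,V] = ((-0.6667)·(2.3333) + (3.3333)·(-1.6667) + (0.3333)·(0.3333) + (-2.6667)·(0.3333) + (-0.6667)·(1.3333) + (0.3333)·(-2.6667)) / 5 = -9.6667/5 = -1.9333
  s[V,V] = ((2.3333)·(2.3333) + (-1.6667)·(-1.6667) + (0.3333)·(0.3333) + (0.3333)·(0.3333) + (1.3333)·(1.3333) + (-2.6667)·(-2.6667)) / 5 = 17.3333/5 = 3.4667
  Sample standard deviations s_i = √(s[i,i]):
  s(U) = √(3.8667) = 1.9664
  s(V) = √(3.4667) = 1.8619

Step 3 — r_{ij} = s_{ij} / (s_i · s_j):
  r[U,U] = 1 (diagonal).
  r[U,V] = -1.9333 / (1.9664 · 1.8619) = -1.9333 / 3.6612 = -0.5281
  r[V,V] = 1 (diagonal).

R is symmetric with unit diagonal. Assembling:

R = [[1, -0.5281],
 [-0.5281, 1]]


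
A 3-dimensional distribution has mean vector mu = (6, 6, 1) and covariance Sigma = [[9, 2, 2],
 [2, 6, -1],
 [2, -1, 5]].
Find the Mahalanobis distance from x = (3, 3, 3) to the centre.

Step 1 — centre the observation: (x - mu) = (-3, -3, 2).

Step 2 — invert Sigma (cofactor / det for 3×3, or solve directly):
  Sigma^{-1} = [[0.1388, -0.0574, -0.067],
 [-0.0574, 0.1962, 0.0622],
 [-0.067, 0.0622, 0.2392]].

Step 3 — form the quadratic (x - mu)^T · Sigma^{-1} · (x - mu):
  Sigma^{-1} · (x - mu) = (-0.378, -0.2919, 0.4928).
  (x - mu)^T · [Sigma^{-1} · (x - mu)] = (-3)·(-0.378) + (-3)·(-0.2919) + (2)·(0.4928) = 2.9952.

Step 4 — take square root: d = √(2.9952) ≈ 1.7307.

d(x, mu) = √(2.9952) ≈ 1.7307


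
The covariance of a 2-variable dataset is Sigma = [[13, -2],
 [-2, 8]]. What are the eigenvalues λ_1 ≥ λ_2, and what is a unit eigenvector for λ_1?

Step 1 — characteristic polynomial of 2×2 Sigma:
  det(Sigma - λI) = λ² - trace · λ + det = 0.
  trace = 13 + 8 = 21, det = 13·8 - (-2)² = 100.
Step 2 — discriminant:
  Δ = trace² - 4·det = 441 - 400 = 41.
Step 3 — eigenvalues:
  λ = (trace ± √Δ)/2 = (21 ± 6.4031)/2,
  λ_1 = 13.7016,  λ_2 = 7.2984.

Step 4 — unit eigenvector for λ_1: solve (Sigma - λ_1 I)v = 0. First row:
  (13 - 13.7016)·v_x + (-2)·v_y = 0, i.e. (-0.7016)·v_x + (-2)·v_y = 0,
  so v ∝ (b, λ_1 - a) = (-2, 0.7016); multiply by -1 so the first entry is positive: u = (2, -0.7016).
  ||u|| = √((2)² + (-0.7016)²) = √(4.4922) ≈ 2.1195,
  v_1 = u/||u|| ≈ (0.9436, -0.331) (||v_1|| = 1).

λ_1 = 13.7016,  λ_2 = 7.2984;  v_1 ≈ (0.9436, -0.331)


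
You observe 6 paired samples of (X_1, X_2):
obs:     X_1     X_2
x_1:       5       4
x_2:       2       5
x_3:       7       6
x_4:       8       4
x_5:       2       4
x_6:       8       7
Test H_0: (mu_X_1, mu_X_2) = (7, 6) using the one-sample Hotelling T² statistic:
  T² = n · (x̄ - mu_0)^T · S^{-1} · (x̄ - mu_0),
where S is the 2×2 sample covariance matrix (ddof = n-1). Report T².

Step 1 — sample mean vector:
  mean(X_1) = (5 + 2 + 7 + 8 + 2 + 8) / 6 = 32/6 = 5.3333
  mean(X_2) = (4 + 5 + 6 + 4 + 4 + 7) / 6 = 30/6 = 5
  x̄ = (5.3333, 5),  deviation x̄ - mu_0 = (5.3333, 5) - (7, 6) = (-1.6667, -1).

Step 2 — sample covariance matrix, S[i,j] = (1/(n-1)) · Σ_k (x_{k,i} - mean_i) · (x_{k,j} - mean_j), divisor n-1 = 5:
  S[X_1,X_1] = ((-0.3333)·(-0.3333) + (-3.3333)·(-3.3333) + (1.6667)·(1.6667) + (2.6667)·(2.6667) + (-3.3333)·(-3.3333) + (2.6667)·(2.6667)) / 5 = 39.3333/5 = 7.8667
  S[X_1,X_2] = ((-0.3333)·(-1) + (-3.3333)·(0) + (1.6667)·(1) + (2.6667)·(-1) + (-3.3333)·(-1) + (2.6667)·(2)) / 5 = 8/5 = 1.6
  S[X_2,X_2] = ((-1)·(-1) + (0)·(0) + (1)·(1) + (-1)·(-1) + (-1)·(-1) + (2)·(2)) / 5 = 8/5 = 1.6
  S = [[7.8667, 1.6],
 [1.6, 1.6]].

Step 3 — invert S. det(S) = 7.8667·1.6 - (1.6)² = 10.0267.
  S^{-1} = (1/det) · [[d, -b], [-b, a]] = [[0.1596, -0.1596],
 [-0.1596, 0.7846]].

Step 4 — quadratic form (x̄ - mu_0)^T · S^{-1} · (x̄ - mu_0):
  S^{-1} · (x̄ - mu_0) = (-0.1064, -0.5186),
  (x̄ - mu_0)^T · [...] = (-1.6667)·(-0.1064) + (-1)·(-0.5186) = 0.6959.

Step 5 — scale by n: T² = 6 · 0.6959 = 4.1755.

T² ≈ 4.1755


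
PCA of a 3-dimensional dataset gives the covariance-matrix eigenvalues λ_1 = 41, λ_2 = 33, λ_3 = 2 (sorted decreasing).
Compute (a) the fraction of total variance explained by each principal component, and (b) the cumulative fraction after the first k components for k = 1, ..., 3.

Step 1 — total variance = trace(Sigma) = Σ λ_i = 41 + 33 + 2 = 76.

Step 2 — fraction explained by component i = λ_i / Σ λ:
  PC1: 41/76 = 0.5395
  PC2: 33/76 = 0.4342
  PC3: 2/76 = 0.0263

Step 3 — cumulative fraction after k components = (λ_1 + ... + λ_k) / Σ λ:
  k = 1: 41/76 = 0.5395
  k = 2: (41 + 33)/76 = 74/76 = 0.9737
  k = 3: (41 + 33 + 2)/76 = 76/76 = 1

Summary (fraction, with percent):

explained: PC1 0.5395 (53.95%), PC2 0.4342 (43.42%), PC3 0.0263 (2.63%);  cumulative: 0.5395, 0.9737, 1


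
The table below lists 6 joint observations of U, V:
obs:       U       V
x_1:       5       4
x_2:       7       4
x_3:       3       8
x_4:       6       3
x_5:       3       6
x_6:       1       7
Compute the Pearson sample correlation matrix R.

Step 1 — column means:
  mean(U) = (5 + 7 + 3 + 6 + 3 + 1) / 6 = 25/6 = 4.1667
  mean(V) = (4 + 4 + 8 + 3 + 6 + 7) / 6 = 32/6 = 5.3333

Step 2 — sample variances and covariances s[i,j] = (1/(n-1)) · Σ_k (x_{k,i} - mean_i) · (x_{k,j} - mean_j), with n-1 = 5:
  s[U,U] = ((0.8333)·(0.8333) + (2.8333)·(2.8333) + (-1.1667)·(-1.1667) + (1.8333)·(1.8333) + (-1.1667)·(-1.1667) + (-3.1667)·(-3.1667)) / 5 = 24.8333/5 = 4.9667
  s[U,V] = ((0.8333)·(-1.3333) + (2.8333)·(-1.3333) + (-1.1667)·(2.6667) + (1.8333)·(-2.3333) + (-1.1667)·(0.6667) + (-3.1667)·(1.6667)) / 5 = -18.3333/5 = -3.6667
  s[V,V] = ((-1.3333)·(-1.3333) + (-1.3333)·(-1.3333) + (2.6667)·(2.6667) + (-2.3333)·(-2.3333) + (0.6667)·(0.6667) + (1.6667)·(1.6667)) / 5 = 19.3333/5 = 3.8667
  Sample standard deviations s_i = √(s[i,i]):
  s(U) = √(4.9667) = 2.2286
  s(V) = √(3.8667) = 1.9664

Step 3 — r_{ij} = s_{ij} / (s_i · s_j):
  r[U,U] = 1 (diagonal).
  r[U,V] = -3.6667 / (2.2286 · 1.9664) = -3.6667 / 4.3823 = -0.8367
  r[V,V] = 1 (diagonal).

R is symmetric with unit diagonal. Assembling:

R = [[1, -0.8367],
 [-0.8367, 1]]


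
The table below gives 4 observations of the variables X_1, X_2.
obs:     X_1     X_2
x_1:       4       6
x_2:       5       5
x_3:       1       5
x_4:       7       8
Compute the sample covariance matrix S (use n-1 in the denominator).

Step 1 — column means:
  mean(X_1) = (4 + 5 + 1 + 7) / 4 = 17/4 = 4.25
  mean(X_2) = (6 + 5 + 5 + 8) / 4 = 24/4 = 6

Step 2 — sample covariance S[i,j] = (1/(n-1)) · Σ_k (x_{k,i} - mean_i) · (x_{k,j} - mean_j), with n-1 = 3.
  S[X_1,X_1] = ((-0.25)·(-0.25) + (0.75)·(0.75) + (-3.25)·(-3.25) + (2.75)·(2.75)) / 3 = 18.75/3 = 6.25
  S[X_1,X_2] = ((-0.25)·(0) + (0.75)·(-1) + (-3.25)·(-1) + (2.75)·(2)) / 3 = 8/3 = 2.6667
  S[X_2,X_2] = ((0)·(0) + (-1)·(-1) + (-1)·(-1) + (2)·(2)) / 3 = 6/3 = 2

S is symmetric (S[j,i] = S[i,j]). Assembling:

S = [[6.25, 2.6667],
 [2.6667, 2]]


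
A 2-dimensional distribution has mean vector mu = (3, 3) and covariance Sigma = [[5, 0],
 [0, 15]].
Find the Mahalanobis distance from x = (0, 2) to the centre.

Step 1 — centre the observation: (x - mu) = (-3, -1).

Step 2 — invert Sigma. det(Sigma) = 5·15 - (0)² = 75.
  Sigma^{-1} = (1/det) · [[d, -b], [-b, a]] = [[0.2, 0],
 [0, 0.0667]].

Step 3 — form the quadratic (x - mu)^T · Sigma^{-1} · (x - mu):
  Sigma^{-1} · (x - mu) = (-0.6, -0.0667).
  (x - mu)^T · [Sigma^{-1} · (x - mu)] = (-3)·(-0.6) + (-1)·(-0.0667) = 1.8667.

Step 4 — take square root: d = √(1.8667) ≈ 1.3663.

d(x, mu) = √(1.8667) ≈ 1.3663


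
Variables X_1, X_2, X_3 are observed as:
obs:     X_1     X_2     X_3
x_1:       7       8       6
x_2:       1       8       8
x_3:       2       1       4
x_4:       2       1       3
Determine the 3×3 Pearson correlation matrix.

Step 1 — column means:
  mean(X_1) = (7 + 1 + 2 + 2) / 4 = 12/4 = 3
  mean(X_2) = (8 + 8 + 1 + 1) / 4 = 18/4 = 4.5
  mean(X_3) = (6 + 8 + 4 + 3) / 4 = 21/4 = 5.25

Step 2 — sample variances and covariances s[i,j] = (1/(n-1)) · Σ_k (x_{k,i} - mean_i) · (x_{k,j} - mean_j), with n-1 = 3:
  s[X_1,X_1] = ((4)·(4) + (-2)·(-2) + (-1)·(-1) + (-1)·(-1)) / 3 = 22/3 = 7.3333
  s[X_1,X_2] = ((4)·(3.5) + (-2)·(3.5) + (-1)·(-3.5) + (-1)·(-3.5)) / 3 = 14/3 = 4.6667
  s[X_1,X_3] = ((4)·(0.75) + (-2)·(2.75) + (-1)·(-1.25) + (-1)·(-2.25)) / 3 = 1/3 = 0.3333
  s[X_2,X_2] = ((3.5)·(3.5) + (3.5)·(3.5) + (-3.5)·(-3.5) + (-3.5)·(-3.5)) / 3 = 49/3 = 16.3333
  s[X_2,X_3] = ((3.5)·(0.75) + (3.5)·(2.75) + (-3.5)·(-1.25) + (-3.5)·(-2.25)) / 3 = 24.5/3 = 8.1667
  s[X_3,X_3] = ((0.75)·(0.75) + (2.75)·(2.75) + (-1.25)·(-1.25) + (-2.25)·(-2.25)) / 3 = 14.75/3 = 4.9167
  Sample standard deviations s_i = √(s[i,i]):
  s(X_1) = √(7.3333) = 2.708
  s(X_2) = √(16.3333) = 4.0415
  s(X_3) = √(4.9167) = 2.2174

Step 3 — r_{ij} = s_{ij} / (s_i · s_j):
  r[X_1,X_1] = 1 (diagonal).
  r[X_1,X_2] = 4.6667 / (2.708 · 4.0415) = 4.6667 / 10.9443 = 0.4264
  r[X_1,X_3] = 0.3333 / (2.708 · 2.2174) = 0.3333 / 6.0046 = 0.0555
  r[X_2,X_2] = 1 (diagonal).
  r[X_2,X_3] = 8.1667 / (4.0415 · 2.2174) = 8.1667 / 8.9613 = 0.9113
  r[X_3,X_3] = 1 (diagonal).

R is symmetric with unit diagonal. Assembling:

R = [[1, 0.4264, 0.0555],
 [0.4264, 1, 0.9113],
 [0.0555, 0.9113, 1]]


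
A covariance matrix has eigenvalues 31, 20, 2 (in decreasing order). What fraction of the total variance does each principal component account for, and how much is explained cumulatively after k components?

Step 1 — total variance = trace(Sigma) = Σ λ_i = 31 + 20 + 2 = 53.

Step 2 — fraction explained by component i = λ_i / Σ λ:
  PC1: 31/53 = 0.5849
  PC2: 20/53 = 0.3774
  PC3: 2/53 = 0.0377

Step 3 — cumulative fraction after k components = (λ_1 + ... + λ_k) / Σ λ:
  k = 1: 31/53 = 0.5849
  k = 2: (31 + 20)/53 = 51/53 = 0.9623
  k = 3: (31 + 20 + 2)/53 = 53/53 = 1

Summary (fraction, with percent):

explained: PC1 0.5849 (58.49%), PC2 0.3774 (37.74%), PC3 0.0377 (3.77%);  cumulative: 0.5849, 0.9623, 1


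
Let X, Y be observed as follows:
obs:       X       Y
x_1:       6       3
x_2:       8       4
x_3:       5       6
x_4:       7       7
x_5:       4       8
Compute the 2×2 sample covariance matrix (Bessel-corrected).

Step 1 — column means:
  mean(X) = (6 + 8 + 5 + 7 + 4) / 5 = 30/5 = 6
  mean(Y) = (3 + 4 + 6 + 7 + 8) / 5 = 28/5 = 5.6

Step 2 — sample covariance S[i,j] = (1/(n-1)) · Σ_k (x_{k,i} - mean_i) · (x_{k,j} - mean_j), with n-1 = 4.
  S[X,X] = ((0)·(0) + (2)·(2) + (-1)·(-1) + (1)·(1) + (-2)·(-2)) / 4 = 10/4 = 2.5
  S[X,Y] = ((0)·(-2.6) + (2)·(-1.6) + (-1)·(0.4) + (1)·(1.4) + (-2)·(2.4)) / 4 = -7/4 = -1.75
  S[Y,Y] = ((-2.6)·(-2.6) + (-1.6)·(-1.6) + (0.4)·(0.4) + (1.4)·(1.4) + (2.4)·(2.4)) / 4 = 17.2/4 = 4.3

S is symmetric (S[j,i] = S[i,j]). Assembling:

S = [[2.5, -1.75],
 [-1.75, 4.3]]


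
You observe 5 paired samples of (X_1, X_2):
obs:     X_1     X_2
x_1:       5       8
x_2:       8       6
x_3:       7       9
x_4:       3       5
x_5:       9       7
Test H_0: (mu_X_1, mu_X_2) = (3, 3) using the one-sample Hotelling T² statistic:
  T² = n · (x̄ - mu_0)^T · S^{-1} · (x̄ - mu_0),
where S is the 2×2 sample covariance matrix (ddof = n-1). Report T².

Step 1 — sample mean vector:
  mean(X_1) = (5 + 8 + 7 + 3 + 9) / 5 = 32/5 = 6.4
  mean(X_2) = (8 + 6 + 9 + 5 + 7) / 5 = 35/5 = 7
  x̄ = (6.4, 7),  deviation x̄ - mu_0 = (6.4, 7) - (3, 3) = (3.4, 4).

Step 2 — sample covariance matrix, S[i,j] = (1/(n-1)) · Σ_k (x_{k,i} - mean_i) · (x_{k,j} - mean_j), divisor n-1 = 4:
  S[X_1,X_1] = ((-1.4)·(-1.4) + (1.6)·(1.6) + (0.6)·(0.6) + (-3.4)·(-3.4) + (2.6)·(2.6)) / 4 = 23.2/4 = 5.8
  S[X_1,X_2] = ((-1.4)·(1) + (1.6)·(-1) + (0.6)·(2) + (-3.4)·(-2) + (2.6)·(0)) / 4 = 5/4 = 1.25
  S[X_2,X_2] = ((1)·(1) + (-1)·(-1) + (2)·(2) + (-2)·(-2) + (0)·(0)) / 4 = 10/4 = 2.5
  S = [[5.8, 1.25],
 [1.25, 2.5]].

Step 3 — invert S. det(S) = 5.8·2.5 - (1.25)² = 12.9375.
  S^{-1} = (1/det) · [[d, -b], [-b, a]] = [[0.1932, -0.0966],
 [-0.0966, 0.4483]].

Step 4 — quadratic form (x̄ - mu_0)^T · S^{-1} · (x̄ - mu_0):
  S^{-1} · (x̄ - mu_0) = (0.2705, 1.4647),
  (x̄ - mu_0)^T · [...] = (3.4)·(0.2705) + (4)·(1.4647) = 6.7787.

Step 5 — scale by n: T² = 5 · 6.7787 = 33.8937.

T² ≈ 33.8937


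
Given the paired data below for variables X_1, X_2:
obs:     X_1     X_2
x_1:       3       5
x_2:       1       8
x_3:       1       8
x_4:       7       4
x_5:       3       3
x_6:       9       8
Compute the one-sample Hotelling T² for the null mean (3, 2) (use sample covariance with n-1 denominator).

Step 1 — sample mean vector:
  mean(X_1) = (3 + 1 + 1 + 7 + 3 + 9) / 6 = 24/6 = 4
  mean(X_2) = (5 + 8 + 8 + 4 + 3 + 8) / 6 = 36/6 = 6
  x̄ = (4, 6),  deviation x̄ - mu_0 = (4, 6) - (3, 2) = (1, 4).

Step 2 — sample covariance matrix, S[i,j] = (1/(n-1)) · Σ_k (x_{k,i} - mean_i) · (x_{k,j} - mean_j), divisor n-1 = 5:
  S[X_1,X_1] = ((-1)·(-1) + (-3)·(-3) + (-3)·(-3) + (3)·(3) + (-1)·(-1) + (5)·(5)) / 5 = 54/5 = 10.8
  S[X_1,X_2] = ((-1)·(-1) + (-3)·(2) + (-3)·(2) + (3)·(-2) + (-1)·(-3) + (5)·(2)) / 5 = -4/5 = -0.8
  S[X_2,X_2] = ((-1)·(-1) + (2)·(2) + (2)·(2) + (-2)·(-2) + (-3)·(-3) + (2)·(2)) / 5 = 26/5 = 5.2
  S = [[10.8, -0.8],
 [-0.8, 5.2]].

Step 3 — invert S. det(S) = 10.8·5.2 - (-0.8)² = 55.52.
  S^{-1} = (1/det) · [[d, -b], [-b, a]] = [[0.0937, 0.0144],
 [0.0144, 0.1945]].

Step 4 — quadratic form (x̄ - mu_0)^T · S^{-1} · (x̄ - mu_0):
  S^{-1} · (x̄ - mu_0) = (0.1513, 0.7925),
  (x̄ - mu_0)^T · [...] = (1)·(0.1513) + (4)·(0.7925) = 3.3213.

Step 5 — scale by n: T² = 6 · 3.3213 = 19.928.

T² ≈ 19.928


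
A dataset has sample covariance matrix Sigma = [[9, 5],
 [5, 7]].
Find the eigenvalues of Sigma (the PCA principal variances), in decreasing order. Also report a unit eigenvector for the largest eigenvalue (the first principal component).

Step 1 — characteristic polynomial of 2×2 Sigma:
  det(Sigma - λI) = λ² - trace · λ + det = 0.
  trace = 9 + 7 = 16, det = 9·7 - (5)² = 38.
Step 2 — discriminant:
  Δ = trace² - 4·det = 256 - 152 = 104.
Step 3 — eigenvalues:
  λ = (trace ± √Δ)/2 = (16 ± 10.198)/2,
  λ_1 = 13.099,  λ_2 = 2.901.

Step 4 — unit eigenvector for λ_1: solve (Sigma - λ_1 I)v = 0. First row:
  (9 - 13.099)·v_x + (5)·v_y = 0, i.e. (-4.099)·v_x + (5)·v_y = 0,
  so v ∝ (b, λ_1 - a) = (5, 4.099) = u.
  ||u|| = √((5)² + (4.099)²) = √(41.802) ≈ 6.4654,
  v_1 = u/||u|| ≈ (0.7733, 0.634) (||v_1|| = 1).

λ_1 = 13.099,  λ_2 = 2.901;  v_1 ≈ (0.7733, 0.634)


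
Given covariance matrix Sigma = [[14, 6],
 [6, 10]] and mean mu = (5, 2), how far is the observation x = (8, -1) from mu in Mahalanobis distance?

Step 1 — centre the observation: (x - mu) = (3, -3).

Step 2 — invert Sigma. det(Sigma) = 14·10 - (6)² = 104.
  Sigma^{-1} = (1/det) · [[d, -b], [-b, a]] = [[0.0962, -0.0577],
 [-0.0577, 0.1346]].

Step 3 — form the quadratic (x - mu)^T · Sigma^{-1} · (x - mu):
  Sigma^{-1} · (x - mu) = (0.4615, -0.5769).
  (x - mu)^T · [Sigma^{-1} · (x - mu)] = (3)·(0.4615) + (-3)·(-0.5769) = 3.1154.

Step 4 — take square root: d = √(3.1154) ≈ 1.765.

d(x, mu) = √(3.1154) ≈ 1.765


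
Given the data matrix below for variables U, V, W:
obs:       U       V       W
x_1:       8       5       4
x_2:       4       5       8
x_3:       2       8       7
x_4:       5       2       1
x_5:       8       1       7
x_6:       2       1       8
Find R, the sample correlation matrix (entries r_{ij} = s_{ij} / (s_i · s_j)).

Step 1 — column means:
  mean(U) = (8 + 4 + 2 + 5 + 8 + 2) / 6 = 29/6 = 4.8333
  mean(V) = (5 + 5 + 8 + 2 + 1 + 1) / 6 = 22/6 = 3.6667
  mean(W) = (4 + 8 + 7 + 1 + 7 + 8) / 6 = 35/6 = 5.8333

Step 2 — sample variances and covariances s[i,j] = (1/(n-1)) · Σ_k (x_{k,i} - mean_i) · (x_{k,j} - mean_j), with n-1 = 5:
  s[U,U] = ((3.1667)·(3.1667) + (-0.8333)·(-0.8333) + (-2.8333)·(-2.8333) + (0.1667)·(0.1667) + (3.1667)·(3.1667) + (-2.8333)·(-2.8333)) / 5 = 36.8333/5 = 7.3667
  s[U,V] = ((3.1667)·(1.3333) + (-0.8333)·(1.3333) + (-2.8333)·(4.3333) + (0.1667)·(-1.6667) + (3.1667)·(-2.6667) + (-2.8333)·(-2.6667)) / 5 = -10.3333/5 = -2.0667
  s[U,W] = ((3.1667)·(-1.8333) + (-0.8333)·(2.1667) + (-2.8333)·(1.1667) + (0.1667)·(-4.8333) + (3.1667)·(1.1667) + (-2.8333)·(2.1667)) / 5 = -14.1667/5 = -2.8333
  s[V,V] = ((1.3333)·(1.3333) + (1.3333)·(1.3333) + (4.3333)·(4.3333) + (-1.6667)·(-1.6667) + (-2.6667)·(-2.6667) + (-2.6667)·(-2.6667)) / 5 = 39.3333/5 = 7.8667
  s[V,W] = ((1.3333)·(-1.8333) + (1.3333)·(2.1667) + (4.3333)·(1.1667) + (-1.6667)·(-4.8333) + (-2.6667)·(1.1667) + (-2.6667)·(2.1667)) / 5 = 4.6667/5 = 0.9333
  s[W,W] = ((-1.8333)·(-1.8333) + (2.1667)·(2.1667) + (1.1667)·(1.1667) + (-4.8333)·(-4.8333) + (1.1667)·(1.1667) + (2.1667)·(2.1667)) / 5 = 38.8333/5 = 7.7667
  Sample standard deviations s_i = √(s[i,i]):
  s(U) = √(7.3667) = 2.7142
  s(V) = √(7.8667) = 2.8048
  s(W) = √(7.7667) = 2.7869

Step 3 — r_{ij} = s_{ij} / (s_i · s_j):
  r[U,U] = 1 (diagonal).
  r[U,V] = -2.0667 / (2.7142 · 2.8048) = -2.0667 / 7.6126 = -0.2715
  r[U,W] = -2.8333 / (2.7142 · 2.7869) = -2.8333 / 7.564 = -0.3746
  r[V,V] = 1 (diagonal).
  r[V,W] = 0.9333 / (2.8048 · 2.7869) = 0.9333 / 7.8165 = 0.1194
  r[W,W] = 1 (diagonal).

R is symmetric with unit diagonal. Assembling:

R = [[1, -0.2715, -0.3746],
 [-0.2715, 1, 0.1194],
 [-0.3746, 0.1194, 1]]


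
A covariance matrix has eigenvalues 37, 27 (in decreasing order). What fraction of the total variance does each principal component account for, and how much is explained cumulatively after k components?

Step 1 — total variance = trace(Sigma) = Σ λ_i = 37 + 27 = 64.

Step 2 — fraction explained by component i = λ_i / Σ λ:
  PC1: 37/64 = 0.5781
  PC2: 27/64 = 0.4219

Step 3 — cumulative fraction after k components = (λ_1 + ... + λ_k) / Σ λ:
  k = 1: 37/64 = 0.5781
  k = 2: (37 + 27)/64 = 64/64 = 1

Summary (fraction, with percent):

explained: PC1 0.5781 (57.81%), PC2 0.4219 (42.19%);  cumulative: 0.5781, 1


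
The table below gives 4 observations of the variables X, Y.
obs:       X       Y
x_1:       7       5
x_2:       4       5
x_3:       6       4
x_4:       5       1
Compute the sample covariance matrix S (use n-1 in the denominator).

Step 1 — column means:
  mean(X) = (7 + 4 + 6 + 5) / 4 = 22/4 = 5.5
  mean(Y) = (5 + 5 + 4 + 1) / 4 = 15/4 = 3.75

Step 2 — sample covariance S[i,j] = (1/(n-1)) · Σ_k (x_{k,i} - mean_i) · (x_{k,j} - mean_j), with n-1 = 3.
  S[X,X] = ((1.5)·(1.5) + (-1.5)·(-1.5) + (0.5)·(0.5) + (-0.5)·(-0.5)) / 3 = 5/3 = 1.6667
  S[X,Y] = ((1.5)·(1.25) + (-1.5)·(1.25) + (0.5)·(0.25) + (-0.5)·(-2.75)) / 3 = 1.5/3 = 0.5
  S[Y,Y] = ((1.25)·(1.25) + (1.25)·(1.25) + (0.25)·(0.25) + (-2.75)·(-2.75)) / 3 = 10.75/3 = 3.5833

S is symmetric (S[j,i] = S[i,j]). Assembling:

S = [[1.6667, 0.5],
 [0.5, 3.5833]]


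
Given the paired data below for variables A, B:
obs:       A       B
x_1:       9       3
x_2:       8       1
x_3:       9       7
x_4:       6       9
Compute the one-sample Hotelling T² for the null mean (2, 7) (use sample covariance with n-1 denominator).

Step 1 — sample mean vector:
  mean(A) = (9 + 8 + 9 + 6) / 4 = 32/4 = 8
  mean(B) = (3 + 1 + 7 + 9) / 4 = 20/4 = 5
  x̄ = (8, 5),  deviation x̄ - mu_0 = (8, 5) - (2, 7) = (6, -2).

Step 2 — sample covariance matrix, S[i,j] = (1/(n-1)) · Σ_k (x_{k,i} - mean_i) · (x_{k,j} - mean_j), divisor n-1 = 3:
  S[A,A] = ((1)·(1) + (0)·(0) + (1)·(1) + (-2)·(-2)) / 3 = 6/3 = 2
  S[A,B] = ((1)·(-2) + (0)·(-4) + (1)·(2) + (-2)·(4)) / 3 = -8/3 = -2.6667
  S[B,B] = ((-2)·(-2) + (-4)·(-4) + (2)·(2) + (4)·(4)) / 3 = 40/3 = 13.3333
  S = [[2, -2.6667],
 [-2.6667, 13.3333]].

Step 3 — invert S. det(S) = 2·13.3333 - (-2.6667)² = 19.5556.
  S^{-1} = (1/det) · [[d, -b], [-b, a]] = [[0.6818, 0.1364],
 [0.1364, 0.1023]].

Step 4 — quadratic form (x̄ - mu_0)^T · S^{-1} · (x̄ - mu_0):
  S^{-1} · (x̄ - mu_0) = (3.8182, 0.6136),
  (x̄ - mu_0)^T · [...] = (6)·(3.8182) + (-2)·(0.6136) = 21.6818.

Step 5 — scale by n: T² = 4 · 21.6818 = 86.7273.

T² ≈ 86.7273


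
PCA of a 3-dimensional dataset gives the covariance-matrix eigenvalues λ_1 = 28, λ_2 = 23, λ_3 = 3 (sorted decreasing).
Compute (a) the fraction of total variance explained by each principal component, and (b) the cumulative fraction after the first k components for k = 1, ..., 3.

Step 1 — total variance = trace(Sigma) = Σ λ_i = 28 + 23 + 3 = 54.

Step 2 — fraction explained by component i = λ_i / Σ λ:
  PC1: 28/54 = 0.5185
  PC2: 23/54 = 0.4259
  PC3: 3/54 = 0.0556

Step 3 — cumulative fraction after k components = (λ_1 + ... + λ_k) / Σ λ:
  k = 1: 28/54 = 0.5185
  k = 2: (28 + 23)/54 = 51/54 = 0.9444
  k = 3: (28 + 23 + 3)/54 = 54/54 = 1

Summary (fraction, with percent):

explained: PC1 0.5185 (51.85%), PC2 0.4259 (42.59%), PC3 0.0556 (5.56%);  cumulative: 0.5185, 0.9444, 1


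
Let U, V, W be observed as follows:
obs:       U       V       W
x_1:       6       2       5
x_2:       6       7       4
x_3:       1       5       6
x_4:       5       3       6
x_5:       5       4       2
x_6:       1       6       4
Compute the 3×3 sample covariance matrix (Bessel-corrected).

Step 1 — column means:
  mean(U) = (6 + 6 + 1 + 5 + 5 + 1) / 6 = 24/6 = 4
  mean(V) = (2 + 7 + 5 + 3 + 4 + 6) / 6 = 27/6 = 4.5
  mean(W) = (5 + 4 + 6 + 6 + 2 + 4) / 6 = 27/6 = 4.5

Step 2 — sample covariance S[i,j] = (1/(n-1)) · Σ_k (x_{k,i} - mean_i) · (x_{k,j} - mean_j), with n-1 = 5.
  S[U,U] = ((2)·(2) + (2)·(2) + (-3)·(-3) + (1)·(1) + (1)·(1) + (-3)·(-3)) / 5 = 28/5 = 5.6
  S[U,V] = ((2)·(-2.5) + (2)·(2.5) + (-3)·(0.5) + (1)·(-1.5) + (1)·(-0.5) + (-3)·(1.5)) / 5 = -8/5 = -1.6
  S[U,W] = ((2)·(0.5) + (2)·(-0.5) + (-3)·(1.5) + (1)·(1.5) + (1)·(-2.5) + (-3)·(-0.5)) / 5 = -4/5 = -0.8
  S[V,V] = ((-2.5)·(-2.5) + (2.5)·(2.5) + (0.5)·(0.5) + (-1.5)·(-1.5) + (-0.5)·(-0.5) + (1.5)·(1.5)) / 5 = 17.5/5 = 3.5
  S[V,W] = ((-2.5)·(0.5) + (2.5)·(-0.5) + (0.5)·(1.5) + (-1.5)·(1.5) + (-0.5)·(-2.5) + (1.5)·(-0.5)) / 5 = -3.5/5 = -0.7
  S[W,W] = ((0.5)·(0.5) + (-0.5)·(-0.5) + (1.5)·(1.5) + (1.5)·(1.5) + (-2.5)·(-2.5) + (-0.5)·(-0.5)) / 5 = 11.5/5 = 2.3

S is symmetric (S[j,i] = S[i,j]). Assembling:

S = [[5.6, -1.6, -0.8],
 [-1.6, 3.5, -0.7],
 [-0.8, -0.7, 2.3]]


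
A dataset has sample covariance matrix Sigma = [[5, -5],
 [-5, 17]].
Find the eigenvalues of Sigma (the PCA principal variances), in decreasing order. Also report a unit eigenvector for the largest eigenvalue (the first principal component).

Step 1 — characteristic polynomial of 2×2 Sigma:
  det(Sigma - λI) = λ² - trace · λ + det = 0.
  trace = 5 + 17 = 22, det = 5·17 - (-5)² = 60.
Step 2 — discriminant:
  Δ = trace² - 4·det = 484 - 240 = 244.
Step 3 — eigenvalues:
  λ = (trace ± √Δ)/2 = (22 ± 15.6205)/2,
  λ_1 = 18.8102,  λ_2 = 3.1898.

Step 4 — unit eigenvector for λ_1: solve (Sigma - λ_1 I)v = 0. First row:
  (5 - 18.8102)·v_x + (-5)·v_y = 0, i.e. (-13.8102)·v_x + (-5)·v_y = 0,
  so v ∝ (b, λ_1 - a) = (-5, 13.8102); multiply by -1 so the first entry is positive: u = (5, -13.8102).
  ||u|| = √((5)² + (-13.8102)²) = √(215.723) ≈ 14.6875,
  v_1 = u/||u|| ≈ (0.3404, -0.9403) (||v_1|| = 1).

λ_1 = 18.8102,  λ_2 = 3.1898;  v_1 ≈ (0.3404, -0.9403)


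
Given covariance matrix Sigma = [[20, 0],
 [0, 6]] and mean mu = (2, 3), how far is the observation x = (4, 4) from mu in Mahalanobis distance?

Step 1 — centre the observation: (x - mu) = (2, 1).

Step 2 — invert Sigma. det(Sigma) = 20·6 - (0)² = 120.
  Sigma^{-1} = (1/det) · [[d, -b], [-b, a]] = [[0.05, 0],
 [0, 0.1667]].

Step 3 — form the quadratic (x - mu)^T · Sigma^{-1} · (x - mu):
  Sigma^{-1} · (x - mu) = (0.1, 0.1667).
  (x - mu)^T · [Sigma^{-1} · (x - mu)] = (2)·(0.1) + (1)·(0.1667) = 0.3667.

Step 4 — take square root: d = √(0.3667) ≈ 0.6055.

d(x, mu) = √(0.3667) ≈ 0.6055


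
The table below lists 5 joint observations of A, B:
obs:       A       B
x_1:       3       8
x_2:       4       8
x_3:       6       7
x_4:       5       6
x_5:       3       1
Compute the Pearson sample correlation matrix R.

Step 1 — column means:
  mean(A) = (3 + 4 + 6 + 5 + 3) / 5 = 21/5 = 4.2
  mean(B) = (8 + 8 + 7 + 6 + 1) / 5 = 30/5 = 6

Step 2 — sample variances and covariances s[i,j] = (1/(n-1)) · Σ_k (x_{k,i} - mean_i) · (x_{k,j} - mean_j), with n-1 = 4:
  s[A,A] = ((-1.2)·(-1.2) + (-0.2)·(-0.2) + (1.8)·(1.8) + (0.8)·(0.8) + (-1.2)·(-1.2)) / 4 = 6.8/4 = 1.7
  s[A,B] = ((-1.2)·(2) + (-0.2)·(2) + (1.8)·(1) + (0.8)·(0) + (-1.2)·(-5)) / 4 = 5/4 = 1.25
  s[B,B] = ((2)·(2) + (2)·(2) + (1)·(1) + (0)·(0) + (-5)·(-5)) / 4 = 34/4 = 8.5
  Sample standard deviations s_i = √(s[i,i]):
  s(A) = √(1.7) = 1.3038
  s(B) = √(8.5) = 2.9155

Step 3 — r_{ij} = s_{ij} / (s_i · s_j):
  r[A,A] = 1 (diagonal).
  r[A,B] = 1.25 / (1.3038 · 2.9155) = 1.25 / 3.8013 = 0.3288
  r[B,B] = 1 (diagonal).

R is symmetric with unit diagonal. Assembling:

R = [[1, 0.3288],
 [0.3288, 1]]


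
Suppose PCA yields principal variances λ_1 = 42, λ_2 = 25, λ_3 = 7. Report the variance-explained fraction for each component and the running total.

Step 1 — total variance = trace(Sigma) = Σ λ_i = 42 + 25 + 7 = 74.

Step 2 — fraction explained by component i = λ_i / Σ λ:
  PC1: 42/74 = 0.5676
  PC2: 25/74 = 0.3378
  PC3: 7/74 = 0.0946

Step 3 — cumulative fraction after k components = (λ_1 + ... + λ_k) / Σ λ:
  k = 1: 42/74 = 0.5676
  k = 2: (42 + 25)/74 = 67/74 = 0.9054
  k = 3: (42 + 25 + 7)/74 = 74/74 = 1

Summary (fraction, with percent):

explained: PC1 0.5676 (56.76%), PC2 0.3378 (33.78%), PC3 0.0946 (9.46%);  cumulative: 0.5676, 0.9054, 1


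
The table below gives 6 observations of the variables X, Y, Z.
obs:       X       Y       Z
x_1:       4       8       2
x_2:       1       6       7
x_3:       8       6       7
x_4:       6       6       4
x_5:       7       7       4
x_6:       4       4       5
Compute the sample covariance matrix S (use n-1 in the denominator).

Step 1 — column means:
  mean(X) = (4 + 1 + 8 + 6 + 7 + 4) / 6 = 30/6 = 5
  mean(Y) = (8 + 6 + 6 + 6 + 7 + 4) / 6 = 37/6 = 6.1667
  mean(Z) = (2 + 7 + 7 + 4 + 4 + 5) / 6 = 29/6 = 4.8333

Step 2 — sample covariance S[i,j] = (1/(n-1)) · Σ_k (x_{k,i} - mean_i) · (x_{k,j} - mean_j), with n-1 = 5.
  S[X,X] = ((-1)·(-1) + (-4)·(-4) + (3)·(3) + (1)·(1) + (2)·(2) + (-1)·(-1)) / 5 = 32/5 = 6.4
  S[X,Y] = ((-1)·(1.8333) + (-4)·(-0.1667) + (3)·(-0.1667) + (1)·(-0.1667) + (2)·(0.8333) + (-1)·(-2.1667)) / 5 = 2/5 = 0.4
  S[X,Z] = ((-1)·(-2.8333) + (-4)·(2.1667) + (3)·(2.1667) + (1)·(-0.8333) + (2)·(-0.8333) + (-1)·(0.1667)) / 5 = -2/5 = -0.4
  S[Y,Y] = ((1.8333)·(1.8333) + (-0.1667)·(-0.1667) + (-0.1667)·(-0.1667) + (-0.1667)·(-0.1667) + (0.8333)·(0.8333) + (-2.1667)·(-2.1667)) / 5 = 8.8333/5 = 1.7667
  S[Y,Z] = ((1.8333)·(-2.8333) + (-0.1667)·(2.1667) + (-0.1667)·(2.1667) + (-0.1667)·(-0.8333) + (0.8333)·(-0.8333) + (-2.1667)·(0.1667)) / 5 = -6.8333/5 = -1.3667
  S[Z,Z] = ((-2.8333)·(-2.8333) + (2.1667)·(2.1667) + (2.1667)·(2.1667) + (-0.8333)·(-0.8333) + (-0.8333)·(-0.8333) + (0.1667)·(0.1667)) / 5 = 18.8333/5 = 3.7667

S is symmetric (S[j,i] = S[i,j]). Assembling:

S = [[6.4, 0.4, -0.4],
 [0.4, 1.7667, -1.3667],
 [-0.4, -1.3667, 3.7667]]


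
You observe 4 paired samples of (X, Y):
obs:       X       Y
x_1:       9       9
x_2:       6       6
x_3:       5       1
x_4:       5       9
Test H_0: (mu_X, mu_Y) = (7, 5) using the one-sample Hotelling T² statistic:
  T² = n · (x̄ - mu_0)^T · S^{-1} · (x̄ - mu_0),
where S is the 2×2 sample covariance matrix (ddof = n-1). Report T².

Step 1 — sample mean vector:
  mean(X) = (9 + 6 + 5 + 5) / 4 = 25/4 = 6.25
  mean(Y) = (9 + 6 + 1 + 9) / 4 = 25/4 = 6.25
  x̄ = (6.25, 6.25),  deviation x̄ - mu_0 = (6.25, 6.25) - (7, 5) = (-0.75, 1.25).

Step 2 — sample covariance matrix, S[i,j] = (1/(n-1)) · Σ_k (x_{k,i} - mean_i) · (x_{k,j} - mean_j), divisor n-1 = 3:
  S[X,X] = ((2.75)·(2.75) + (-0.25)·(-0.25) + (-1.25)·(-1.25) + (-1.25)·(-1.25)) / 3 = 10.75/3 = 3.5833
  S[X,Y] = ((2.75)·(2.75) + (-0.25)·(-0.25) + (-1.25)·(-5.25) + (-1.25)·(2.75)) / 3 = 10.75/3 = 3.5833
  S[Y,Y] = ((2.75)·(2.75) + (-0.25)·(-0.25) + (-5.25)·(-5.25) + (2.75)·(2.75)) / 3 = 42.75/3 = 14.25
  S = [[3.5833, 3.5833],
 [3.5833, 14.25]].

Step 3 — invert S. det(S) = 3.5833·14.25 - (3.5833)² = 38.2222.
  S^{-1} = (1/det) · [[d, -b], [-b, a]] = [[0.3728, -0.0937],
 [-0.0937, 0.0937]].

Step 4 — quadratic form (x̄ - mu_0)^T · S^{-1} · (x̄ - mu_0):
  S^{-1} · (x̄ - mu_0) = (-0.3968, 0.1875),
  (x̄ - mu_0)^T · [...] = (-0.75)·(-0.3968) + (1.25)·(0.1875) = 0.532.

Step 5 — scale by n: T² = 4 · 0.532 = 2.1279.

T² ≈ 2.1279


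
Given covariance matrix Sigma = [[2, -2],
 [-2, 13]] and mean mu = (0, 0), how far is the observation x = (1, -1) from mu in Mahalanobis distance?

Step 1 — centre the observation: (x - mu) = (1, -1).

Step 2 — invert Sigma. det(Sigma) = 2·13 - (-2)² = 22.
  Sigma^{-1} = (1/det) · [[d, -b], [-b, a]] = [[0.5909, 0.0909],
 [0.0909, 0.0909]].

Step 3 — form the quadratic (x - mu)^T · Sigma^{-1} · (x - mu):
  Sigma^{-1} · (x - mu) = (0.5, 0).
  (x - mu)^T · [Sigma^{-1} · (x - mu)] = (1)·(0.5) + (-1)·(0) = 0.5.

Step 4 — take square root: d = √(0.5) ≈ 0.7071.

d(x, mu) = √(0.5) ≈ 0.7071
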